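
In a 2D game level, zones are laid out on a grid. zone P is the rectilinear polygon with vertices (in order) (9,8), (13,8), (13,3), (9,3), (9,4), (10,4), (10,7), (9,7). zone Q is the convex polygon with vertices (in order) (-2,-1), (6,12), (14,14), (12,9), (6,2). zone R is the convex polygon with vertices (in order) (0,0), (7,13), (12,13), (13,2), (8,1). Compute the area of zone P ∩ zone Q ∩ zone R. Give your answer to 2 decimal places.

1.76

The intersection is the polygon with vertices (10,6.667), (10,7), (9,7), (9,8), (11.143,8).
By the shoelace formula its area is 1.76.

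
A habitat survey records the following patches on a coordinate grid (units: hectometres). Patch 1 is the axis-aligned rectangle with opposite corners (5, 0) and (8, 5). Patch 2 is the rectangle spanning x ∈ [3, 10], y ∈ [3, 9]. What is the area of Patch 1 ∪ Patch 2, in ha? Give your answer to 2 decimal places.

By inclusion–exclusion:
Individual areas: |Patch 1| = 15, |Patch 2| = 42.
|Patch 1∩Patch 2|: x∈[5,8], y∈[3,5] → 3·2 = 6.
|Patch 1 ∪ Patch 2| = 57 − 6 = 51.00.

51.00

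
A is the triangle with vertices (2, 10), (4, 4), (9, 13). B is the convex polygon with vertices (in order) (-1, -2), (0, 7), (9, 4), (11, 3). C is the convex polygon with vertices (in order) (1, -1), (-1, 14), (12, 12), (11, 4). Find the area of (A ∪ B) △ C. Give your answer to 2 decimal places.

85.01

|A ∪ B| = 75.8281.
|(A ∪ B) ∩ C| = 61.911.
|(A ∪ B) △ C| = 75.8281 + 133 − 123.822 = 85.01.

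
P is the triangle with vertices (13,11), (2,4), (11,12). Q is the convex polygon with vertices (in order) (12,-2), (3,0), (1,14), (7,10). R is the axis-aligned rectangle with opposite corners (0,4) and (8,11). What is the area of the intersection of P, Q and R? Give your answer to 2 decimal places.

4.08

The intersection is the polygon with vertices (2.38,4.338), (7.473,8.865), (7.928,7.772), (2.393,4.25).
By the shoelace formula its area is 4.08.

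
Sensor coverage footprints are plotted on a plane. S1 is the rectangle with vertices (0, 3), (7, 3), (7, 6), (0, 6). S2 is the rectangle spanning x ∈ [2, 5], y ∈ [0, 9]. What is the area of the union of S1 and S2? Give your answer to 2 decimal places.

By inclusion–exclusion:
Individual areas: |S1| = 21, |S2| = 27.
|S1∩S2|: x∈[2,5], y∈[3,6] → 3·3 = 9.
|S1 ∪ S2| = 48 − 9 = 39.00.

39.00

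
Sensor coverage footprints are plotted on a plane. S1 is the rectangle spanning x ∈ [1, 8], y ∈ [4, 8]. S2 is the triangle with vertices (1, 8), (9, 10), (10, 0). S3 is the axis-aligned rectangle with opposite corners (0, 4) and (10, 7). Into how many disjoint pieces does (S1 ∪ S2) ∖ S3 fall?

2

(S1 ∪ S2) ∖ S3 splits into 2 disjoint pieces (area 16.45, area 8.2).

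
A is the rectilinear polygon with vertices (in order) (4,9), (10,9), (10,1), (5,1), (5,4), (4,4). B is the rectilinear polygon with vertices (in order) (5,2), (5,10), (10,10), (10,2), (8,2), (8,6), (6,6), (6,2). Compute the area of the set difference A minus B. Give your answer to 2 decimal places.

|A| = 45, |A∩B| = 27.
|A ∖ B| = |A| − |A∩B| = 45 − 27 = 18.00.

18.00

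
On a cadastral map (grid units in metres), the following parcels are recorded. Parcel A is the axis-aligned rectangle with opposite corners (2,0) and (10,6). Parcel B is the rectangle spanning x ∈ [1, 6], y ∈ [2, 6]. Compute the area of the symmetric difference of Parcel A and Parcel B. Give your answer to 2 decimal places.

|Parcel A∩Parcel B|: x∈[2,6], y∈[2,6] → 4·4 = 16.
|Parcel A △ Parcel B| = |Parcel A| + |Parcel B| − 2·|Parcel A∩Parcel B| = 48 + 20 − 32 = 36.00.

36.00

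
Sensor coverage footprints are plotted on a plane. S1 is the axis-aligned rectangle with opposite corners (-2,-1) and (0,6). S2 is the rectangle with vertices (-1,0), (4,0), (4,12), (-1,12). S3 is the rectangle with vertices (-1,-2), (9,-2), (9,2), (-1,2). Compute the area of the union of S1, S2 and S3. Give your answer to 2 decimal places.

By inclusion–exclusion:
Individual areas: |S1| = 14, |S2| = 60, |S3| = 40.
|S1∩S2|: x∈[-1,0], y∈[0,6] → 1·6 = 6.
|S1∩S3|: x∈[-1,0], y∈[-1,2] → 1·3 = 3.
|S2∩S3|: x∈[-1,4], y∈[0,2] → 5·2 = 10.
|S1∩S2∩S3| = 2.
|S1 ∪ S2 ∪ S3| = 114 − 19 + 2 = 97.00.

97.00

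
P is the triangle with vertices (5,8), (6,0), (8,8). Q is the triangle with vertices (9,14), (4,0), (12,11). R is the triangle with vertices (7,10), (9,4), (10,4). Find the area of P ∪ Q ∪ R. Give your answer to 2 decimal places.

By inclusion–exclusion:
Individual areas: |P| = 12, |Q| = 28.5, |R| = 3.
|P∩Q| = 6.5795.
|P∩R| = 0.0952.
|Q∩R| = 1.1228.
|P∩Q∩R| = 0.0952.
|P ∪ Q ∪ R| = 43.5 − 7.7975 + 0.0952 = 35.80.

35.80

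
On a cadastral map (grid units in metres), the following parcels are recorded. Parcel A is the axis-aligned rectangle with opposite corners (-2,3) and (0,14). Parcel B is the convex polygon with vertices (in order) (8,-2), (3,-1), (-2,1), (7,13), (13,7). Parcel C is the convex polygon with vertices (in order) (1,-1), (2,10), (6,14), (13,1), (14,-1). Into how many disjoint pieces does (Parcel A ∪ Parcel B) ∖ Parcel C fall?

(Parcel A ∪ Parcel B) ∖ Parcel C splits into 3 disjoint pieces (area 31.4673, area 15.7647, area 2.7778).

3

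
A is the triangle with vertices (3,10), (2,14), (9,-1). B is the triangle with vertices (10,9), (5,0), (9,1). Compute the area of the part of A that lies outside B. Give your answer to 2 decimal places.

|A| = 6.5, |A∩B| = 0.6022.
|A ∖ B| = |A| − |A∩B| = 6.5 − 0.6022 = 5.90.

5.90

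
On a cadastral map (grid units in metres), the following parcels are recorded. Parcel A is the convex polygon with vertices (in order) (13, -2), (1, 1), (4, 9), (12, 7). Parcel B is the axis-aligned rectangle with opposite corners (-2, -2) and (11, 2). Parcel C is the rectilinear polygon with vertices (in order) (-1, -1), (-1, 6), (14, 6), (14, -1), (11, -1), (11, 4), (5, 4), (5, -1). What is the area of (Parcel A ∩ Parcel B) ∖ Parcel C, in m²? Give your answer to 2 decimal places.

|Parcel A ∩ Parcel B| = 22.3125.
|(Parcel A ∩ Parcel B) ∩ Parcel C| = 5.8125.
|(Parcel A ∩ Parcel B) ∖ Parcel C| = 22.3125 − 5.8125 = 16.50.

16.50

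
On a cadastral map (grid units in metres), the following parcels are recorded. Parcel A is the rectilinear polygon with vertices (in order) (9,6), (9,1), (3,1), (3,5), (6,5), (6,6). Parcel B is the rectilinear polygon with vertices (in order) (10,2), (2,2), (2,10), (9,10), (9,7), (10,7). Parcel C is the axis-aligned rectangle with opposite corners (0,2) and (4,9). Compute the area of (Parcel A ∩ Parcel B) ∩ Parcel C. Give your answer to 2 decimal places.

3.00

The region (Parcel A ∩ Parcel B) ∩ Parcel C is the polygon with vertices (3,2), (3,5), (4,5), (4,2).
By the shoelace formula its area is 3.00.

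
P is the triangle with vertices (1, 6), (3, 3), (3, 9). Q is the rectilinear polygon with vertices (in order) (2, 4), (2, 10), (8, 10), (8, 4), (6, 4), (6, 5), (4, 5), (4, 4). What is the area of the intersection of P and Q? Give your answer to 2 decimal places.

The intersection is the polygon with vertices (2,4.5), (2,7.5), (3,9), (3,4), (2.333,4).
By the shoelace formula its area is 4.17.

4.17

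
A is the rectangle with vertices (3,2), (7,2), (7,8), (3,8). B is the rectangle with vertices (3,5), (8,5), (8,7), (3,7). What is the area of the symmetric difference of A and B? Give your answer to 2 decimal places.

|A∩B|: x∈[3,7], y∈[5,7] → 4·2 = 8.
|A △ B| = |A| + |B| − 2·|A∩B| = 24 + 10 − 16 = 18.00.

18.00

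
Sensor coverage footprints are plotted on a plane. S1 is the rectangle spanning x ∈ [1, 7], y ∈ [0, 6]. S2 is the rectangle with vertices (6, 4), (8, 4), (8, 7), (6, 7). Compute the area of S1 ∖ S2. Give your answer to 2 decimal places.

|S1∩S2|: x∈[6,7], y∈[4,6] → 1·2 = 2.
|S1| = 36.
|S1 ∖ S2| = |S1| − |S1∩S2| = 36 − 2 = 34.00.

34.00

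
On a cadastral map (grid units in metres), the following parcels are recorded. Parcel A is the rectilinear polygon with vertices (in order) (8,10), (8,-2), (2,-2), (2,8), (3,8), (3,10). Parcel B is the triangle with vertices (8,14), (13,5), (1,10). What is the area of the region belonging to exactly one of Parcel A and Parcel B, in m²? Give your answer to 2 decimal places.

|Parcel A| = 70, |Parcel B| = 41.5, |Parcel A∩Parcel B| = 9.375.
|Parcel A △ Parcel B| = |Parcel A| + |Parcel B| − 2·|Parcel A∩Parcel B| = 70 + 41.5 − 18.75 = 92.75.

92.75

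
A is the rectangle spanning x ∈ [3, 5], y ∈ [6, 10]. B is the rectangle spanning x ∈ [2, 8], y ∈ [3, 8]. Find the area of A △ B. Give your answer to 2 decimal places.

30.00

|A∩B|: x∈[3,5], y∈[6,8] → 2·2 = 4.
|A △ B| = |A| + |B| − 2·|A∩B| = 8 + 30 − 8 = 30.00.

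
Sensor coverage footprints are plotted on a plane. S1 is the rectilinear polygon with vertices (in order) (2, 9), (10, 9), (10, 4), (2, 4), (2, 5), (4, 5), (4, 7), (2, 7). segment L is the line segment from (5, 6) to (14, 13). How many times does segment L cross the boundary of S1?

The segment meets the boundary at (8.857,9).

1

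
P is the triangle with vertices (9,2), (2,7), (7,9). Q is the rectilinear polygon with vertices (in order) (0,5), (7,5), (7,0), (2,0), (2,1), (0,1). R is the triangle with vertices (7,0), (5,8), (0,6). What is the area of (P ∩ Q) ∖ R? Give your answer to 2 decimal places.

|P ∩ Q| = 1.7286.
|(P ∩ Q) ∩ R| = 0.3924.
|(P ∩ Q) ∖ R| = 1.7286 − 0.3924 = 1.34.

1.34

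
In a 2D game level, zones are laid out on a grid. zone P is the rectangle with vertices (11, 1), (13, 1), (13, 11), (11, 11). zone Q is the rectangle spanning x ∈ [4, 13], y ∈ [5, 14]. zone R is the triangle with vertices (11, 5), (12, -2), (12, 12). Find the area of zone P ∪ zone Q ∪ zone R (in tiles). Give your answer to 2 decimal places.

89.64

By inclusion–exclusion:
Individual areas: |zone P| = 20, |zone Q| = 81, |zone R| = 7.
|zone P∩zone Q|: x∈[11,13], y∈[5,11] → 2·6 = 12.
|zone P∩zone R| = 6.2857.
|zone Q∩zone R| = 3.5.
|zone P∩zone Q∩zone R| = 3.4286.
|zone P ∪ zone Q ∪ zone R| = 108 − 21.7857 + 3.4286 = 89.64.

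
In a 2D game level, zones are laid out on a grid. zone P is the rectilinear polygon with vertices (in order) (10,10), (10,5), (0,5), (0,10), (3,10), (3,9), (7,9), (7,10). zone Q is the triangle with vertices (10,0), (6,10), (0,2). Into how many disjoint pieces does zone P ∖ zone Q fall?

2

zone P ∖ zone Q splits into 2 disjoint pieces (area 14.2, area 18).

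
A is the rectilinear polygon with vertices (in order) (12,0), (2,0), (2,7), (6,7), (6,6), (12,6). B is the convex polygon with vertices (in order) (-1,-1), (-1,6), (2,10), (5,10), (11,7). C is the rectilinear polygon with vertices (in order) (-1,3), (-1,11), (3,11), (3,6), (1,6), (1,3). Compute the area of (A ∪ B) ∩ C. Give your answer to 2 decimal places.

The region (A ∪ B) ∩ C is the polygon with vertices (-1,6), (2,10), (3,10), (3,6), (1,6), (1,3), (-1,3).
By the shoelace formula its area is 16.00.

16.00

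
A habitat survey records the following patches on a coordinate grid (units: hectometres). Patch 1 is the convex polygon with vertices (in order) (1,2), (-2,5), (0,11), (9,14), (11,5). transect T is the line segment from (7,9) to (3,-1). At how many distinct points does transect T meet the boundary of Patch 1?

The segment meets the boundary at (4.636,3.091).

1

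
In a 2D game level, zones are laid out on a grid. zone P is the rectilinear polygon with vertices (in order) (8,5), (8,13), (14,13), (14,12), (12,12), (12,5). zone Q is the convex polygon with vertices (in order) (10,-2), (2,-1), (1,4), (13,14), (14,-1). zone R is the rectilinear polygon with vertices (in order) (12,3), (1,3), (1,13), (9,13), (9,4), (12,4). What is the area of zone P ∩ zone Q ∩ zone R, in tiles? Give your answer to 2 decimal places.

The intersection is the polygon with vertices (9,10.667), (9,5), (8,5), (8,9.833).
By the shoelace formula its area is 5.25.

5.25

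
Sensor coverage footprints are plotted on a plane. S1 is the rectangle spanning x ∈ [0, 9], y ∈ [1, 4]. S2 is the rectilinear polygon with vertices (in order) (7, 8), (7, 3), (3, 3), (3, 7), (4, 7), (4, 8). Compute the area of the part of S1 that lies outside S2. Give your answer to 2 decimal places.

|S1| = 27, |S1∩S2| = 4.
|S1 ∖ S2| = |S1| − |S1∩S2| = 27 − 4 = 23.00.

23.00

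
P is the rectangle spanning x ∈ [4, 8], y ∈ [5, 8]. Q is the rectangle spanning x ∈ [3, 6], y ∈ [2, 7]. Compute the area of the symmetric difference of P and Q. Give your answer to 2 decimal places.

19.00

|P∩Q|: x∈[4,6], y∈[5,7] → 2·2 = 4.
|P △ Q| = |P| + |Q| − 2·|P∩Q| = 12 + 15 − 8 = 19.00.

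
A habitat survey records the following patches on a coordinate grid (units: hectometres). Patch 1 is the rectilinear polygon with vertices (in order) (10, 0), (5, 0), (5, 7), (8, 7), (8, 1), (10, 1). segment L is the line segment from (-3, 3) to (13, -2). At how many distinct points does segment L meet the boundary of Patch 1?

The segment meets the boundary at (5,0.5), (6.6,0).

2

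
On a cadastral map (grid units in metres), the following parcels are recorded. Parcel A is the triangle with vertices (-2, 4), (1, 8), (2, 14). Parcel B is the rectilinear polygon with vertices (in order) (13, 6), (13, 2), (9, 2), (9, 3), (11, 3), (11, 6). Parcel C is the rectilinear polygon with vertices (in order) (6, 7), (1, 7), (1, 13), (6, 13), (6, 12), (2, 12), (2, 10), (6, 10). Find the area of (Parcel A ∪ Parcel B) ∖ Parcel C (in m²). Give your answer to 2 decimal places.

|Parcel A ∪ Parcel B| = 17.
|(Parcel A ∪ Parcel B) ∩ Parcel C| = 1.6333.
|(Parcel A ∪ Parcel B) ∖ Parcel C| = 17 − 1.6333 = 15.37.

15.37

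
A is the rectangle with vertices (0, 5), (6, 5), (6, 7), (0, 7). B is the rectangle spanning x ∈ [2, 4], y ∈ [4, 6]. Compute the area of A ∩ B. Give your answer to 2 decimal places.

2.00

|A∩B|: x∈[2,4], y∈[5,6] → 2·1 = 2.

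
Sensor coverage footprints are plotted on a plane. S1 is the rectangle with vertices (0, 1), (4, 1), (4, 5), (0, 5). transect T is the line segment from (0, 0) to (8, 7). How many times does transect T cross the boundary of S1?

2

The segment meets the boundary at (4,3.5), (1.143,1).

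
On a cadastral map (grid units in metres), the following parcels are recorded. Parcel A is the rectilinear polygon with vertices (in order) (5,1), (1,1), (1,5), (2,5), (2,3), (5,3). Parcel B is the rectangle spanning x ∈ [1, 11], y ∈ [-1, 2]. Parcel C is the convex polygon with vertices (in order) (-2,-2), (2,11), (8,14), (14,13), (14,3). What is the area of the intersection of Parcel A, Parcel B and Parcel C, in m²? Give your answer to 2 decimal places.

The intersection is the polygon with vertices (1,2), (5,2), (5,1), (1,1).
By the shoelace formula its area is 4.00.

4.00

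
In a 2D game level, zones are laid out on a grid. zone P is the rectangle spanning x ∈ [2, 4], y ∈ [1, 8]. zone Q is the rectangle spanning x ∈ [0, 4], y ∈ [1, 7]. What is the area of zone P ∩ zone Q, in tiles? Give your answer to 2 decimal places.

12.00

|zone P∩zone Q|: x∈[2,4], y∈[1,7] → 2·6 = 12.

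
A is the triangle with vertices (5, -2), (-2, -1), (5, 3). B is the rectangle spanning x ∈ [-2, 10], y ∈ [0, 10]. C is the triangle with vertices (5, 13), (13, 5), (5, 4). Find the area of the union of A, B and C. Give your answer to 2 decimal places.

By inclusion–exclusion:
Individual areas: |A| = 17.5, |B| = 120, |C| = 36.
|A∩B| = 7.875.
|A∩C| = 0.
|B∩C| = 26.4375.
|A∩B∩C| = 0.
|A ∪ B ∪ C| = 173.5 − 34.3125 + 0 = 139.19.

139.19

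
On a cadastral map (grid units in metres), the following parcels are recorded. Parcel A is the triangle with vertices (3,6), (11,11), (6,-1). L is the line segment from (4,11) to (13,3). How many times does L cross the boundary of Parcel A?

2

The segment meets the boundary at (9.108,6.459), (6.89,8.431).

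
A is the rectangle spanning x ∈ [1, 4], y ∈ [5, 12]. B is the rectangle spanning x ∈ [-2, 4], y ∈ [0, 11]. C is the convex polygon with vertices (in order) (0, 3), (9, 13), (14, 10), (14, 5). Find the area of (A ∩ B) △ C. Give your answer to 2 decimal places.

|A ∩ B| = 18.
|(A ∩ B) ∩ C| = 2.6889.
|(A ∩ B) △ C| = 18 + 73.5 − 5.3778 = 86.12.

86.12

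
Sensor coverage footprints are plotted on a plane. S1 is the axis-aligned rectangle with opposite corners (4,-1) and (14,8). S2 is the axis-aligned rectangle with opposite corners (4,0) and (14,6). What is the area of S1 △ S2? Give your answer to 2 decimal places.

|S1∩S2|: x∈[4,14], y∈[0,6] → 10·6 = 60.
|S1 △ S2| = |S1| + |S2| − 2·|S1∩S2| = 90 + 60 − 120 = 30.00.

30.00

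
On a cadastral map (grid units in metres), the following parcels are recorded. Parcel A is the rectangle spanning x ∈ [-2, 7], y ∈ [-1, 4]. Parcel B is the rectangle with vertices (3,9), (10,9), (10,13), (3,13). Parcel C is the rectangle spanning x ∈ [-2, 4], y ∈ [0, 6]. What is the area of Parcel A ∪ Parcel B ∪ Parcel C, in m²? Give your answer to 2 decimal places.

By inclusion–exclusion:
Individual areas: |Parcel A| = 45, |Parcel B| = 28, |Parcel C| = 36.
|Parcel A∩Parcel B| = 0 (no overlap).
|Parcel A∩Parcel C|: x∈[-2,4], y∈[0,4] → 6·4 = 24.
|Parcel B∩Parcel C| = 0 (no overlap).
|Parcel A∩Parcel B∩Parcel C| = 0.
|Parcel A ∪ Parcel B ∪ Parcel C| = 109 − 24 + 0 = 85.00.

85.00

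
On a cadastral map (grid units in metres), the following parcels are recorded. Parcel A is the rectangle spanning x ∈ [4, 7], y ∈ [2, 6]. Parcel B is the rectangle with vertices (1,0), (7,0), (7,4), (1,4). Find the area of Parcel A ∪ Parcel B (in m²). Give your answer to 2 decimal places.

30.00

By inclusion–exclusion:
Individual areas: |Parcel A| = 12, |Parcel B| = 24.
|Parcel A∩Parcel B|: x∈[4,7], y∈[2,4] → 3·2 = 6.
|Parcel A ∪ Parcel B| = 36 − 6 = 30.00.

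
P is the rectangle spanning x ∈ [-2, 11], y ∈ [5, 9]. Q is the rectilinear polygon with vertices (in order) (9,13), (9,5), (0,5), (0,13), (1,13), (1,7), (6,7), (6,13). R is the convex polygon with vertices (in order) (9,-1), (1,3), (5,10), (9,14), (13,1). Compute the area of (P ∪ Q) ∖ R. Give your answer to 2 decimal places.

|P ∪ Q| = 68.
|(P ∪ Q) ∩ R| = 40.511.
|(P ∪ Q) ∖ R| = 68 − 40.511 = 27.49.

27.49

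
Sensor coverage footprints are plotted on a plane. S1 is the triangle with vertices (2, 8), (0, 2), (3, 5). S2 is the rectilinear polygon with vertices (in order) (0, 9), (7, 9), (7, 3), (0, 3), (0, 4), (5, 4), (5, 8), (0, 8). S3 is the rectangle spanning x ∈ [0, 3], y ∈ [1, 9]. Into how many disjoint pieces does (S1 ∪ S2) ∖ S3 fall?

(S1 ∪ S2) ∖ S3 is a single connected region.

1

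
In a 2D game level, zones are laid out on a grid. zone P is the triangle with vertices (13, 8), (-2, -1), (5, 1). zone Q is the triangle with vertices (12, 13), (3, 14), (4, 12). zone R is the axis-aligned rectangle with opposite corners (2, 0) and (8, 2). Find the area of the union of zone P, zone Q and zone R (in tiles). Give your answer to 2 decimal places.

32.44

By inclusion–exclusion:
Individual areas: |zone P| = 16.5, |zone Q| = 8.5, |zone R| = 12.
|zone P∩zone Q| = 0.
|zone P∩zone R| = 4.5571.
|zone Q∩zone R| = 0.
|zone P∩zone Q∩zone R| = 0.
|zone P ∪ zone Q ∪ zone R| = 37 − 4.5571 + 0 = 32.44.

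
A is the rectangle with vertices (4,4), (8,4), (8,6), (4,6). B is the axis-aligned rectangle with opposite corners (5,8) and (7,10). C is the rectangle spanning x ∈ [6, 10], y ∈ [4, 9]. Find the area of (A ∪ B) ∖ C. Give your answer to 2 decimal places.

7.00

|A ∪ B| = 12.
|(A ∪ B) ∩ C| = 5.
|(A ∪ B) ∖ C| = 12 − 5 = 7.00.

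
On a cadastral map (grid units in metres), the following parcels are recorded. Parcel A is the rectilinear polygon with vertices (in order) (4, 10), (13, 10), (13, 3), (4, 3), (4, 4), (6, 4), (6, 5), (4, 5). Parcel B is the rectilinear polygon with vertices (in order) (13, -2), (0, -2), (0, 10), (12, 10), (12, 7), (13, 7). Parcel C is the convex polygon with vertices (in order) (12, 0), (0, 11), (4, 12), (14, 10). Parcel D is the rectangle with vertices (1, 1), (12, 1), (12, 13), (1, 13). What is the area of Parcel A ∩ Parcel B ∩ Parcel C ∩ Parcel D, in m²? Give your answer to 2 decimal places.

The intersection is the polygon with vertices (8.727,3), (4,7.333), (4,10), (12,10), (12,7), (12,3).
By the shoelace formula its area is 45.76.

45.76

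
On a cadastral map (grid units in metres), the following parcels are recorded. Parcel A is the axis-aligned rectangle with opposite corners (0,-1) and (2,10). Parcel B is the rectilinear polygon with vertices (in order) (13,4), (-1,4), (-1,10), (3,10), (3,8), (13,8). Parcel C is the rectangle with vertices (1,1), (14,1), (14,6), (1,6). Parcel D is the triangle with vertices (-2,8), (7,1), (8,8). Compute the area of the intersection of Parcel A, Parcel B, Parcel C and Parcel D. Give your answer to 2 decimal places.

The intersection is the polygon with vertices (1,6), (2,6), (2,4.889), (1,5.667).
By the shoelace formula its area is 0.72.

0.72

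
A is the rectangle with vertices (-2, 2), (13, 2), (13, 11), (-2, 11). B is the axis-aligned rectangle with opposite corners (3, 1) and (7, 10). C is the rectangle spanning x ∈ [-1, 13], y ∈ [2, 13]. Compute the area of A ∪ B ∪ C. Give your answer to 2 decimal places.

167.00

By inclusion–exclusion:
Individual areas: |A| = 135, |B| = 36, |C| = 154.
|A∩B|: x∈[3,7], y∈[2,10] → 4·8 = 32.
|A∩C|: x∈[-1,13], y∈[2,11] → 14·9 = 126.
|B∩C|: x∈[3,7], y∈[2,10] → 4·8 = 32.
|A∩B∩C| = 32.
|A ∪ B ∪ C| = 325 − 190 + 32 = 167.00.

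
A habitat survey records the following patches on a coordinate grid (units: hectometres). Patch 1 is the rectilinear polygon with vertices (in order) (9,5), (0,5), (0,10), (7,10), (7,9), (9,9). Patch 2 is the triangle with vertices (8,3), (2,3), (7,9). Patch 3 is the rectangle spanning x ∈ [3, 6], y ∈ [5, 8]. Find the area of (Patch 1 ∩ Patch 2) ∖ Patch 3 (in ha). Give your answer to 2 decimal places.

4.73

|Patch 1 ∩ Patch 2| = 8.
|(Patch 1 ∩ Patch 2) ∩ Patch 3| = 3.2667.
|(Patch 1 ∩ Patch 2) ∖ Patch 3| = 8 − 3.2667 = 4.73.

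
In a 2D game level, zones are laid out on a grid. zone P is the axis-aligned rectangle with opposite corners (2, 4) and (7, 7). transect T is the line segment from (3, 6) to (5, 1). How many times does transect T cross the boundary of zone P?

The segment meets the boundary at (3.8,4).

1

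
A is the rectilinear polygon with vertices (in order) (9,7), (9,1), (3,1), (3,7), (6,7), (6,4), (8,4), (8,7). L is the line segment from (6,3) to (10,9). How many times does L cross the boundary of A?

The segment meets the boundary at (8.667,7), (8,6), (6.667,4).

3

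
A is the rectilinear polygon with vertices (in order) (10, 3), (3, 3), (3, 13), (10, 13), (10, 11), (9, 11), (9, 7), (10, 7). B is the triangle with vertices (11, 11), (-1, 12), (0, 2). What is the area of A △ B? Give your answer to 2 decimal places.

71.16

|A| = 66, |B| = 59.5, |A∩B| = 27.1705.
|A △ B| = |A| + |B| − 2·|A∩B| = 66 + 59.5 − 54.3409 = 71.16.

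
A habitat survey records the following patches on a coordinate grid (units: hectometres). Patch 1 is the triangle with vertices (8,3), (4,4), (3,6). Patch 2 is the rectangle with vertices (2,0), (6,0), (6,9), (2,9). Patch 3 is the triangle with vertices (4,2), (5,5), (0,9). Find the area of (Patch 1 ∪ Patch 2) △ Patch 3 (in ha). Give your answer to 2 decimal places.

31.00

|Patch 1 ∪ Patch 2| = 36.7.
|(Patch 1 ∪ Patch 2) ∩ Patch 3| = 7.6.
|(Patch 1 ∪ Patch 2) △ Patch 3| = 36.7 + 9.5 − 15.2 = 31.00.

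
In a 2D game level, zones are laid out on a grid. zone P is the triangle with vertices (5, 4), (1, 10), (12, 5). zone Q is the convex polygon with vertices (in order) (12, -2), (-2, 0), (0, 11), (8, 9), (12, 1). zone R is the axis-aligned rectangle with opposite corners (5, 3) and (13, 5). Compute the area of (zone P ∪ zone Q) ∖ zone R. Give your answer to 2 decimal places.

|zone P ∪ zone Q| = 126.4431.
|(zone P ∪ zone Q) ∩ zone R| = 11.2667.
|(zone P ∪ zone Q) ∖ zone R| = 126.4431 − 11.2667 = 115.18.

115.18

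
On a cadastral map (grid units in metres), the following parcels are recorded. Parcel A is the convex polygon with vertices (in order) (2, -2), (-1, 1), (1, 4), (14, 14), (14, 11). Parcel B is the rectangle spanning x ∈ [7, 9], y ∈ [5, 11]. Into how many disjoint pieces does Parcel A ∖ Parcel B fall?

Parcel A ∖ Parcel B splits into 2 disjoint pieces (area 41.9615, area 18.9263).

2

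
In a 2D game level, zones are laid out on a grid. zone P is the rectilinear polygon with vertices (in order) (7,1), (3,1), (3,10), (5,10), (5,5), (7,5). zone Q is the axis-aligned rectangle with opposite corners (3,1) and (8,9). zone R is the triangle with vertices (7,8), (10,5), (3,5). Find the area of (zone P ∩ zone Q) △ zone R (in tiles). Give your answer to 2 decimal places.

|zone P ∩ zone Q| = 24.
|(zone P ∩ zone Q) ∩ zone R| = 1.5.
|(zone P ∩ zone Q) △ zone R| = 24 + 10.5 − 3 = 31.50.

31.50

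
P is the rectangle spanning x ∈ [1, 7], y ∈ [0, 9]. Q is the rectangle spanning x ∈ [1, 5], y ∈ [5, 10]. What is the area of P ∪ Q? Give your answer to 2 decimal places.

58.00

By inclusion–exclusion:
Individual areas: |P| = 54, |Q| = 20.
|P∩Q|: x∈[1,5], y∈[5,9] → 4·4 = 16.
|P ∪ Q| = 74 − 16 = 58.00.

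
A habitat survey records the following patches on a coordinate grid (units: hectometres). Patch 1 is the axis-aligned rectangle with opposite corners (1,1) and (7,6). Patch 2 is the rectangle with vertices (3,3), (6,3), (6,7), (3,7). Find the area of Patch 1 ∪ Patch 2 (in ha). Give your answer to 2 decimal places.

33.00

By inclusion–exclusion:
Individual areas: |Patch 1| = 30, |Patch 2| = 12.
|Patch 1∩Patch 2|: x∈[3,6], y∈[3,6] → 3·3 = 9.
|Patch 1 ∪ Patch 2| = 42 − 9 = 33.00.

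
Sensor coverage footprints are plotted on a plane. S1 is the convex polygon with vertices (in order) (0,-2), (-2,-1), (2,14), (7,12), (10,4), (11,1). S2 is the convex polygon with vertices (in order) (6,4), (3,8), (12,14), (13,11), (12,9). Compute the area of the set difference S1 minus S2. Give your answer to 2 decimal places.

104.01

|S1| = 126, |S1∩S2| = 21.9873.
|S1 ∖ S2| = |S1| − |S1∩S2| = 126 − 21.9873 = 104.01.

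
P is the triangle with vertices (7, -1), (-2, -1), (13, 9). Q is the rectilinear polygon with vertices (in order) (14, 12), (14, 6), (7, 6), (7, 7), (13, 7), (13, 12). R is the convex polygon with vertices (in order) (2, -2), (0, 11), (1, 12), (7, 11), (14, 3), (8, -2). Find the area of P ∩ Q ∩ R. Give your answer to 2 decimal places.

The intersection is the polygon with vertices (10.5,7), (11.271,6.119), (11.2,6), (8.5,6), (10,7).
By the shoelace formula its area is 1.68.

1.68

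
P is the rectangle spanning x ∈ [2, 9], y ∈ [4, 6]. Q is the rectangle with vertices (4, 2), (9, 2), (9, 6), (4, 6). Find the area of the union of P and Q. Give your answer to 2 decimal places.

24.00

By inclusion–exclusion:
Individual areas: |P| = 14, |Q| = 20.
|P∩Q|: x∈[4,9], y∈[4,6] → 5·2 = 10.
|P ∪ Q| = 34 − 10 = 24.00.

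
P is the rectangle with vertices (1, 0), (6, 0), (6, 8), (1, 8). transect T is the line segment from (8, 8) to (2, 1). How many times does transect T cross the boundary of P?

1

The segment meets the boundary at (6,5.667).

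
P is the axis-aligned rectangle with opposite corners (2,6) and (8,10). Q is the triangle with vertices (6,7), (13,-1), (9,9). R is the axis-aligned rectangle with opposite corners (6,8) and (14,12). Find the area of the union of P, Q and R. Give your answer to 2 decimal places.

By inclusion–exclusion:
Individual areas: |P| = 24, |Q| = 19, |R| = 32.
|P∩Q| = 2.8958.
|P∩R|: x∈[6,8], y∈[8,10] → 2·2 = 4.
|Q∩R| = 0.95.
|P∩Q∩R| = 0.0833.
|P ∪ Q ∪ R| = 75 − 7.8458 + 0.0833 = 67.24.

67.24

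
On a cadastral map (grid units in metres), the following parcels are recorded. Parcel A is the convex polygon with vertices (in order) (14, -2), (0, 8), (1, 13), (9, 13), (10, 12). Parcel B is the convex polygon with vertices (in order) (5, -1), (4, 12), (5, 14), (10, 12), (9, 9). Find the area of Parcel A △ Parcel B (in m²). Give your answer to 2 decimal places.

|Parcel A| = 105, |Parcel B| = 46, |Parcel A∩Parcel B| = 38.7165.
|Parcel A △ Parcel B| = |Parcel A| + |Parcel B| − 2·|Parcel A∩Parcel B| = 105 + 46 − 77.4331 = 73.57.

73.57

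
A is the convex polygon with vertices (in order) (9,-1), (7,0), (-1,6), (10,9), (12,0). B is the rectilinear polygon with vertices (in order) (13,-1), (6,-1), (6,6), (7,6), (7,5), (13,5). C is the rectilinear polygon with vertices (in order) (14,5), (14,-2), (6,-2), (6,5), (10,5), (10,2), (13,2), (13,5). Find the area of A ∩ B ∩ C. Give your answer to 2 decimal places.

25.68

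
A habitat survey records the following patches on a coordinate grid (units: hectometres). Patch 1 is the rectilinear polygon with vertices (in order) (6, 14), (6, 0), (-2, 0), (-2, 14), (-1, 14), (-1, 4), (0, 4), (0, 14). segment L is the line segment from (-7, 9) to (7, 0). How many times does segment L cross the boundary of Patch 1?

The segment meets the boundary at (6,0.643), (0,4.5), (-1,5.143), (-2,5.786).

4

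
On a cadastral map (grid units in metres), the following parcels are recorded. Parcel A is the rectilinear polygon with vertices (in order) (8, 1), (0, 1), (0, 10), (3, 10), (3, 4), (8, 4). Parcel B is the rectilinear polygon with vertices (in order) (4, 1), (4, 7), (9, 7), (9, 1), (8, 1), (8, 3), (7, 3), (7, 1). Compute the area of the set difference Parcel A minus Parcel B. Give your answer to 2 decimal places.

|Parcel A| = 42, |Parcel A∩Parcel B| = 10.
|Parcel A ∖ Parcel B| = |Parcel A| − |Parcel A∩Parcel B| = 42 − 10 = 32.00.

32.00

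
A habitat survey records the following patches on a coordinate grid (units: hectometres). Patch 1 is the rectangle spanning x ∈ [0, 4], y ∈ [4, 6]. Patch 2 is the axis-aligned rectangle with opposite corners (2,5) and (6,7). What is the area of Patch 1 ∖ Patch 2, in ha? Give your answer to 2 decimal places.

|Patch 1∩Patch 2|: x∈[2,4], y∈[5,6] → 2·1 = 2.
|Patch 1| = 8.
|Patch 1 ∖ Patch 2| = |Patch 1| − |Patch 1∩Patch 2| = 8 − 2 = 6.00.

6.00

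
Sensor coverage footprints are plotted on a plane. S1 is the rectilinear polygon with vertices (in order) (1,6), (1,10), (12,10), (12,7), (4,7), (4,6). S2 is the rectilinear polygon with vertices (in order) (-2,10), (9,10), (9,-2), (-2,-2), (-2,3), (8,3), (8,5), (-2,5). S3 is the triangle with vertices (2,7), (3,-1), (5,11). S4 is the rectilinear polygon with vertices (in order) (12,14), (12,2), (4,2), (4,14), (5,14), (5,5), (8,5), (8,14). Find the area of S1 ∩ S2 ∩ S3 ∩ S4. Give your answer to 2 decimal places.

1.71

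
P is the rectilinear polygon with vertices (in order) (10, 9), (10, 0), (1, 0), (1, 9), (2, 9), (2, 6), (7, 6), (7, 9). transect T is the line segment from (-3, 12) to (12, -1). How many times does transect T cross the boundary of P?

The segment meets the boundary at (10,0.733), (3.923,6), (2,7.667), (1,8.533).

4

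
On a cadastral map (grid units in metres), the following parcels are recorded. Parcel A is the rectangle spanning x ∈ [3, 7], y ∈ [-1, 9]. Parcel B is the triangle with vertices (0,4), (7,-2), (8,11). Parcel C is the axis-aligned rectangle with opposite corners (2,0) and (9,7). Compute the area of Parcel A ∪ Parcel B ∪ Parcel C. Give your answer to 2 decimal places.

By inclusion–exclusion:
Individual areas: |Parcel A| = 40, |Parcel B| = 48.5, |Parcel C| = 49.
|Parcel A∩Parcel B| = 33.3363.
|Parcel A∩Parcel C|: x∈[3,7], y∈[0,7] → 4·7 = 28.
|Parcel B∩Parcel C| = 34.0211.
|Parcel A∩Parcel B∩Parcel C| = 26.7292.
|Parcel A ∪ Parcel B ∪ Parcel C| = 137.5 − 95.3574 + 26.7292 = 68.87.

68.87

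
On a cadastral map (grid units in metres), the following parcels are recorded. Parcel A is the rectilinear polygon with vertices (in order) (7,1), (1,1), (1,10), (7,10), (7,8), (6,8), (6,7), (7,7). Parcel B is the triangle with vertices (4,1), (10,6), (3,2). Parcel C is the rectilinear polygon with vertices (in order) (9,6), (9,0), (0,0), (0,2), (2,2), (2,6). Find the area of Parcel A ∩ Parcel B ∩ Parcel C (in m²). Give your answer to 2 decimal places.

4.32

The intersection is the polygon with vertices (4,1), (3,2), (7,4.286), (7,3.5).
By the shoelace formula its area is 4.32.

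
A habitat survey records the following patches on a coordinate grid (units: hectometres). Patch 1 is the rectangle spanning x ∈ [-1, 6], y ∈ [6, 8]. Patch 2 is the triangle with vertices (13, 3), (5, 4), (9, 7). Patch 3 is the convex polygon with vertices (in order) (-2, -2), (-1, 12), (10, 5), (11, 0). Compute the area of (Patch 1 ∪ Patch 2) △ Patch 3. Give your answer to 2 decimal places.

|Patch 1 ∪ Patch 2| = 28.
|(Patch 1 ∪ Patch 2) ∩ Patch 3| = 22.3185.
|(Patch 1 ∪ Patch 2) △ Patch 3| = 28 + 114 − 44.6371 = 97.36.

97.36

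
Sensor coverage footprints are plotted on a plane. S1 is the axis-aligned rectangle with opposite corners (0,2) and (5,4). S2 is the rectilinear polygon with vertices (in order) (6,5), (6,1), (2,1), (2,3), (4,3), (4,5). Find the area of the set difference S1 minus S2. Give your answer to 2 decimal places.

6.00

|S1| = 10, |S1∩S2| = 4.
|S1 ∖ S2| = |S1| − |S1∩S2| = 10 − 4 = 6.00.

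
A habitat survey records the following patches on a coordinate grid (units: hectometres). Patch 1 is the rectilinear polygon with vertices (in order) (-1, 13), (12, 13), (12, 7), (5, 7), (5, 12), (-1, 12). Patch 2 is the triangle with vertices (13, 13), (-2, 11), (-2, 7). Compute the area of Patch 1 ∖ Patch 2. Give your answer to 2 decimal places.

|Patch 1| = 48, |Patch 1∩Patch 2| = 8.4.
|Patch 1 ∖ Patch 2| = |Patch 1| − |Patch 1∩Patch 2| = 48 − 8.4 = 39.60.

39.60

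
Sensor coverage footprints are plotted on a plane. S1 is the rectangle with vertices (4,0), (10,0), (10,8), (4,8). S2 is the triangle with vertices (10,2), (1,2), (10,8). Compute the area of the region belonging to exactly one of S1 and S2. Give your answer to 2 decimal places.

|S1| = 48, |S2| = 27, |S1∩S2| = 24.
|S1 △ S2| = |S1| + |S2| − 2·|S1∩S2| = 48 + 27 − 48 = 27.00.

27.00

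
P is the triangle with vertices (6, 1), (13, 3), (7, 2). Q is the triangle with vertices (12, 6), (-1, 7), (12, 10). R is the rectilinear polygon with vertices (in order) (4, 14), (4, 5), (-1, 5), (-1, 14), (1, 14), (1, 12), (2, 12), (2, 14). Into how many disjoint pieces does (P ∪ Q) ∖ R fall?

(P ∪ Q) ∖ R splits into 2 disjoint pieces (area 2.5, area 22.1538).

2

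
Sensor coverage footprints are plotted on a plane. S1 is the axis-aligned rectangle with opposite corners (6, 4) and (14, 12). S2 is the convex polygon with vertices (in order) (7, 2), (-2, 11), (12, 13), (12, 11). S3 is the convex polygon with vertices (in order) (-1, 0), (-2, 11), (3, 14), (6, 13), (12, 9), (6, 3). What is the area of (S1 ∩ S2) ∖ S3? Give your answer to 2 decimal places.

|S1 ∩ S2| = 34.3889.
|(S1 ∩ S2) ∩ S3| = 27.0608.
|(S1 ∩ S2) ∖ S3| = 34.3889 − 27.0608 = 7.33.

7.33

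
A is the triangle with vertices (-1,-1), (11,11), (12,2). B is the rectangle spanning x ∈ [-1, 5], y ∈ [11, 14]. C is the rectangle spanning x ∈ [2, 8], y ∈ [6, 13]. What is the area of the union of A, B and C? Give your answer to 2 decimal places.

By inclusion–exclusion:
Individual areas: |A| = 60, |B| = 18, |C| = 42.
|A∩B| = 0.
|A∩C| = 2.
|B∩C|: x∈[2,5], y∈[11,13] → 3·2 = 6.
|A∩B∩C| = 0.
|A ∪ B ∪ C| = 120 − 8 + 0 = 112.00.

112.00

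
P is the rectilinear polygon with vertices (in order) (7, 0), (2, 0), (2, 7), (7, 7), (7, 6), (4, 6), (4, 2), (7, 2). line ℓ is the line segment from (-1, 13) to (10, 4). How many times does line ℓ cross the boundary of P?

The segment meets the boundary at (7,6.455), (6.333,7).

2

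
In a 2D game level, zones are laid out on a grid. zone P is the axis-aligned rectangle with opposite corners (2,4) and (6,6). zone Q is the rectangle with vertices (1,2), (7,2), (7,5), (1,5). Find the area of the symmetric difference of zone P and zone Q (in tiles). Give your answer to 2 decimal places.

18.00

|zone P∩zone Q|: x∈[2,6], y∈[4,5] → 4·1 = 4.
|zone P △ zone Q| = |zone P| + |zone Q| − 2·|zone P∩zone Q| = 8 + 18 − 8 = 18.00.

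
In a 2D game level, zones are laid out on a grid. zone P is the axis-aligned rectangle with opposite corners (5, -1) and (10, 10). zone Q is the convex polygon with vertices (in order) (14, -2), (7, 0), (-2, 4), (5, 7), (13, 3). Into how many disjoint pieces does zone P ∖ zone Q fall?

zone P ∖ zone Q splits into 2 disjoint pieces (area 4.6032, area 21.25).

2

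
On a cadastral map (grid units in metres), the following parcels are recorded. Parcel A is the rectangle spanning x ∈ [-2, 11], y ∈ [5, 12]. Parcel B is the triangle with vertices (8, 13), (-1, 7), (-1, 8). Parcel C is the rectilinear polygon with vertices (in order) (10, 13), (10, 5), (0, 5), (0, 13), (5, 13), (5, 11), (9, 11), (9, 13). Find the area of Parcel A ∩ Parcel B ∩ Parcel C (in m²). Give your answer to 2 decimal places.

The intersection is the polygon with vertices (0,7.667), (0,8.556), (5,11.333), (5,11).
By the shoelace formula its area is 3.06.

3.06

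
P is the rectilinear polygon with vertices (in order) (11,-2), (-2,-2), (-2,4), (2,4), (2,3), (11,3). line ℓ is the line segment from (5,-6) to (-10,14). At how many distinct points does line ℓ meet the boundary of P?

2

The segment meets the boundary at (-2,3.333), (2,-2).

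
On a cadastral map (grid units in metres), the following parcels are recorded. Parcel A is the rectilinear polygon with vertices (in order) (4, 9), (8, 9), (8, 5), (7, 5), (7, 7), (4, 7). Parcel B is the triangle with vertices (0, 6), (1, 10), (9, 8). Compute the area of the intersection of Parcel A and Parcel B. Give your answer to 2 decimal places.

The intersection is the polygon with vertices (5,9), (8,8.25), (8,7.778), (4.5,7), (4,7), (4,9).
By the shoelace formula its area is 5.51.

5.51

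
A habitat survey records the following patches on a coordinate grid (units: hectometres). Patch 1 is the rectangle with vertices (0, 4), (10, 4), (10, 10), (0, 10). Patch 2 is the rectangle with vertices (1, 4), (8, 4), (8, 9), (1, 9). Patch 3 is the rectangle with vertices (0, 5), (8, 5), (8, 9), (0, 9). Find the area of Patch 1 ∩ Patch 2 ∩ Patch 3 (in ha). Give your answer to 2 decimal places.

28.00

The intersection is the polygon with vertices (1,9), (8,9), (8,5), (1,5).
By the shoelace formula its area is 28.00.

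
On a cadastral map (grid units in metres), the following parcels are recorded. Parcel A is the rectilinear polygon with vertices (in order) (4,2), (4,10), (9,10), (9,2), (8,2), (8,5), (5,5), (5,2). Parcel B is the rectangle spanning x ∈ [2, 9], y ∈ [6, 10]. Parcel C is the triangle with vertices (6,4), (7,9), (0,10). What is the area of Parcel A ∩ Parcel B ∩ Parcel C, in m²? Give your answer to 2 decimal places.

The intersection is the polygon with vertices (4,6), (4,9.429), (7,9), (6.4,6).
By the shoelace formula its area is 8.74.

8.74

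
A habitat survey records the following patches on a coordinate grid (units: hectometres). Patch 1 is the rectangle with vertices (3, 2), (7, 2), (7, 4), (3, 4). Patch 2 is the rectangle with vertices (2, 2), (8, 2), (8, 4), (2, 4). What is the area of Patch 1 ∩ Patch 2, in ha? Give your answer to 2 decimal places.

|Patch 1∩Patch 2|: x∈[3,7], y∈[2,4] → 4·2 = 8.

8.00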